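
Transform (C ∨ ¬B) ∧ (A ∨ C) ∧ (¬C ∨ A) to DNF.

(C ∨ ¬B) ∧ (A ∨ C) ∧ (¬C ∨ A)
= (C ∧ A ∧ ¬C) ∨ (C ∧ A ∧ A) ∨ (C ∧ C ∧ ¬C) ∨ (C ∧ C ∧ A) ∨ (¬B ∧ A ∧ ¬C) ∨ (¬B ∧ A ∧ A) ∨ (¬B ∧ C ∧ ¬C) ∨ (¬B ∧ C ∧ A)   (distribute ∧ over ∨)
= (C ∧ A) ∨ (¬B ∧ A)   (simplify)

(C ∧ A) ∨ (¬B ∧ A)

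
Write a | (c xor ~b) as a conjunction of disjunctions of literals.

a | (c xor ~b)
≡ a | ((c | ~b) & ~(c & ~b))   [expand xor]
≡ a | ((c | ~b) & (~c | ~~b))   [De Morgan]
≡ a | ((c | ~b) & (~c | b))   [double negation]
≡ (a | c | ~b) & (a | ~c | b)   [distribute | over &]

(a | c | ~b) & (a | ~c | b)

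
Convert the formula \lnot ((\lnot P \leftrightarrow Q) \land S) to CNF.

(\lnot P \lor Q \lor \lnot S) \land (\lnot Q \lor P \lor \lnot S)

\lnot ((\lnot P \leftrightarrow Q) \land S)
≡ \lnot ((\lnot P \to Q) \land (Q \to \lnot P) \land S)
≡ \lnot ((\lnot \lnot P \lor Q) \land (Q \to \lnot P) \land S)
≡ \lnot ((\lnot \lnot P \lor Q) \land (\lnot Q \lor \lnot P) \land S)
≡ \lnot (\lnot \lnot P \lor Q) \lor \lnot (\lnot Q \lor \lnot P) \lor \lnot S
≡ (\lnot \lnot \lnot P \land \lnot Q) \lor \lnot (\lnot Q \lor \lnot P) \lor \lnot S
≡ (\lnot P \land \lnot Q) \lor \lnot (\lnot Q \lor \lnot P) \lor \lnot S
≡ (\lnot P \land \lnot Q) \lor (\lnot \lnot Q \land \lnot \lnot P) \lor \lnot S
≡ (\lnot P \land \lnot Q) \lor (Q \land \lnot \lnot P) \lor \lnot S
≡ (\lnot P \land \lnot Q) \lor (Q \land P) \lor \lnot S
≡ (\lnot P \lor Q \lor \lnot S) \land (\lnot P \lor P \lor \lnot S) \land (\lnot Q \lor Q \lor \lnot S) \land (\lnot Q \lor P \lor \lnot S)
≡ (\lnot P \lor Q \lor \lnot S) \land (\lnot Q \lor P \lor \lnot S)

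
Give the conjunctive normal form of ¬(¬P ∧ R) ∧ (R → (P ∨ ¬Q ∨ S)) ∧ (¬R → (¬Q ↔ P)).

¬(¬P ∧ R) ∧ (R → (P ∨ ¬Q ∨ S)) ∧ (¬R → (¬Q ↔ P))
≡ ¬(¬P ∧ R) ∧ (¬R ∨ P ∨ ¬Q ∨ S) ∧ (¬R → (¬Q ↔ P))   (eliminate →)
≡ ¬(¬P ∧ R) ∧ (¬R ∨ P ∨ ¬Q ∨ S) ∧ (¬¬R ∨ (¬Q ↔ P))   (eliminate →)
≡ ¬(¬P ∧ R) ∧ (¬R ∨ P ∨ ¬Q ∨ S) ∧ (¬¬R ∨ ((¬Q → P) ∧ (P → ¬Q)))   (eliminate ↔)
≡ ¬(¬P ∧ R) ∧ (¬R ∨ P ∨ ¬Q ∨ S) ∧ (¬¬R ∨ ((¬¬Q ∨ P) ∧ (P → ¬Q)))   (eliminate →)
≡ ¬(¬P ∧ R) ∧ (¬R ∨ P ∨ ¬Q ∨ S) ∧ (¬¬R ∨ ((¬¬Q ∨ P) ∧ (¬P ∨ ¬Q)))   (eliminate →)
≡ (¬¬P ∨ ¬R) ∧ (¬R ∨ P ∨ ¬Q ∨ S) ∧ (¬¬R ∨ ((¬¬Q ∨ P) ∧ (¬P ∨ ¬Q)))   (De Morgan)
≡ (P ∨ ¬R) ∧ (¬R ∨ P ∨ ¬Q ∨ S) ∧ (¬¬R ∨ ((¬¬Q ∨ P) ∧ (¬P ∨ ¬Q)))   (double negation)
≡ (P ∨ ¬R) ∧ (¬R ∨ P ∨ ¬Q ∨ S) ∧ (R ∨ ((¬¬Q ∨ P) ∧ (¬P ∨ ¬Q)))   (double negation)
≡ (P ∨ ¬R) ∧ (¬R ∨ P ∨ ¬Q ∨ S) ∧ (R ∨ ((Q ∨ P) ∧ (¬P ∨ ¬Q)))   (double negation)
≡ (P ∨ ¬R) ∧ (¬R ∨ P ∨ ¬Q ∨ S) ∧ (R ∨ Q ∨ P) ∧ (R ∨ ¬P ∨ ¬Q)   (distribute ∨ over ∧)
≡ (P ∨ ¬R) ∧ (R ∨ Q ∨ P) ∧ (R ∨ ¬P ∨ ¬Q)   (simplify)

(P ∨ ¬R) ∧ (R ∨ Q ∨ P) ∧ (R ∨ ¬P ∨ ¬Q)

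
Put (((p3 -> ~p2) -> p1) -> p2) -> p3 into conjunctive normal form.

(p3 | p1) & (~p2 | p3)

(((p3 -> ~p2) -> p1) -> p2) -> p3
≡ ~(((p3 -> ~p2) -> p1) -> p2) | p3   [eliminate ->]
≡ ~(~((p3 -> ~p2) -> p1) | p2) | p3   [eliminate ->]
≡ ~(~(~(p3 -> ~p2) | p1) | p2) | p3   [eliminate ->]
≡ ~(~(~(~p3 | ~p2) | p1) | p2) | p3   [eliminate ->]
≡ (~~(~(~p3 | ~p2) | p1) & ~p2) | p3   [De Morgan]
≡ ((~(~p3 | ~p2) | p1) & ~p2) | p3   [double negation]
≡ (((~~p3 & ~~p2) | p1) & ~p2) | p3   [De Morgan]
≡ (((p3 & ~~p2) | p1) & ~p2) | p3   [double negation]
≡ (((p3 & p2) | p1) & ~p2) | p3   [double negation]
≡ (p3 | p1 | p3) & (p2 | p1 | p3) & (~p2 | p3)   [distribute | over &]
≡ (p3 | p1) & (~p2 | p3)   [simplify]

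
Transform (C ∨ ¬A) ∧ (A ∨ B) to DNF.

(C ∧ A) ∨ (C ∧ B) ∨ (¬A ∧ B)

(C ∨ ¬A) ∧ (A ∨ B)
= (C ∧ A) ∨ (C ∧ B) ∨ (¬A ∧ A) ∨ (¬A ∧ B)   (distribute ∧ over ∨)
= (C ∧ A) ∨ (C ∧ B) ∨ (¬A ∧ B)   (simplify)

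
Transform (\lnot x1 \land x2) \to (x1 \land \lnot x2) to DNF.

x1 \lor \lnot x2

(\lnot x1 \land x2) \to (x1 \land \lnot x2)
≡ \lnot (\lnot x1 \land x2) \lor (x1 \land \lnot x2)   — eliminate \to
≡ \lnot \lnot x1 \lor \lnot x2 \lor (x1 \land \lnot x2)   — De Morgan
≡ x1 \lor \lnot x2 \lor (x1 \land \lnot x2)   — double negation
≡ x1 \lor \lnot x2   — simplify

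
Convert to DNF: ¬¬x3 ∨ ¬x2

¬¬x3 ∨ ¬x2
≡ x3 ∨ ¬x2

x3 ∨ ¬x2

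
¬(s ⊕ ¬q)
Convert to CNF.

¬(s ⊕ ¬q)
≡ ¬((s ∨ ¬q) ∧ ¬(s ∧ ¬q))   [expand ⊕]
≡ ¬(s ∨ ¬q) ∨ ¬¬(s ∧ ¬q)   [De Morgan]
≡ (¬s ∧ ¬¬q) ∨ ¬¬(s ∧ ¬q)   [De Morgan]
≡ (¬s ∧ q) ∨ ¬¬(s ∧ ¬q)   [double negation]
≡ (¬s ∧ q) ∨ (s ∧ ¬q)   [double negation]
≡ (¬s ∨ s) ∧ (¬s ∨ ¬q) ∧ (q ∨ s) ∧ (q ∨ ¬q)   [distribute ∨ over ∧]
≡ (¬s ∨ ¬q) ∧ (q ∨ s)   [simplify]

(¬s ∨ ¬q) ∧ (q ∨ s)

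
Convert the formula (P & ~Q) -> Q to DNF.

~P | Q

(P & ~Q) -> Q
⇔ ~(P & ~Q) | Q   [eliminate ->]
⇔ ~P | ~~Q | Q   [De Morgan]
⇔ ~P | Q | Q   [double negation]
⇔ ~P | Q   [simplify]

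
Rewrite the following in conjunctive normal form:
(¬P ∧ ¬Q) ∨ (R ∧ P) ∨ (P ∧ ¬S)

(¬P ∨ R ∨ ¬S) ∧ (¬Q ∨ R ∨ ¬S) ∧ (¬Q ∨ P)

(¬P ∧ ¬Q) ∨ (R ∧ P) ∨ (P ∧ ¬S)
≡ (¬P ∨ R ∨ P) ∧ (¬P ∨ R ∨ ¬S) ∧ (¬P ∨ P ∨ P) ∧ (¬P ∨ P ∨ ¬S) ∧ (¬Q ∨ R ∨ P) ∧ (¬Q ∨ R ∨ ¬S) ∧ (¬Q ∨ P ∨ P) ∧ (¬Q ∨ P ∨ ¬S)
≡ (¬P ∨ R ∨ ¬S) ∧ (¬Q ∨ R ∨ ¬S) ∧ (¬Q ∨ P)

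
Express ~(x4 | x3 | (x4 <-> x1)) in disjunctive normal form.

~x4 & ~x3 & x1

~(x4 | x3 | (x4 <-> x1))
≡ ~(x4 | x3 | ((x4 -> x1) & (x1 -> x4)))   — eliminate <->
≡ ~(x4 | x3 | ((~x4 | x1) & (x1 -> x4)))   — eliminate ->
≡ ~(x4 | x3 | ((~x4 | x1) & (~x1 | x4)))   — eliminate ->
≡ ~x4 & ~x3 & ~((~x4 | x1) & (~x1 | x4))   — De Morgan
≡ ~x4 & ~x3 & (~(~x4 | x1) | ~(~x1 | x4))   — De Morgan
≡ ~x4 & ~x3 & ((~~x4 & ~x1) | ~(~x1 | x4))   — De Morgan
≡ ~x4 & ~x3 & ((x4 & ~x1) | ~(~x1 | x4))   — double negation
≡ ~x4 & ~x3 & ((x4 & ~x1) | (~~x1 & ~x4))   — De Morgan
≡ ~x4 & ~x3 & ((x4 & ~x1) | (x1 & ~x4))   — double negation
≡ (~x4 & ~x3 & x4 & ~x1) | (~x4 & ~x3 & x1 & ~x4)   — distribute & over |
≡ ~x4 & ~x3 & x1   — simplify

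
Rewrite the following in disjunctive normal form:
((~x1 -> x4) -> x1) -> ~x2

(x4 & ~x1) | ~x2

((~x1 -> x4) -> x1) -> ~x2
⇔ ~((~x1 -> x4) -> x1) | ~x2   [eliminate ->]
⇔ ~(~(~x1 -> x4) | x1) | ~x2   [eliminate ->]
⇔ ~(~(~~x1 | x4) | x1) | ~x2   [eliminate ->]
⇔ (~~(~~x1 | x4) & ~x1) | ~x2   [De Morgan]
⇔ ((~~x1 | x4) & ~x1) | ~x2   [double negation]
⇔ ((x1 | x4) & ~x1) | ~x2   [double negation]
⇔ (x1 & ~x1) | (x4 & ~x1) | ~x2   [distribute & over |]
⇔ (x4 & ~x1) | ~x2   [simplify]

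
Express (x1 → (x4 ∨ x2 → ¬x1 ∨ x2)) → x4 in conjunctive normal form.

(x1 → (x4 ∨ x2 → ¬x1 ∨ x2)) → x4
= ¬(x1 → (x4 ∨ x2 → ¬x1 ∨ x2)) ∨ x4
= ¬(¬x1 ∨ (x4 ∨ x2 → ¬x1 ∨ x2)) ∨ x4
= ¬(¬x1 ∨ ¬(x4 ∨ x2) ∨ ¬x1 ∨ x2) ∨ x4
= ¬¬x1 ∧ ¬¬(x4 ∨ x2) ∧ ¬¬x1 ∧ ¬x2 ∨ x4
= x1 ∧ ¬¬(x4 ∨ x2) ∧ ¬¬x1 ∧ ¬x2 ∨ x4
= x1 ∧ (x4 ∨ x2) ∧ ¬¬x1 ∧ ¬x2 ∨ x4
= x1 ∧ (x4 ∨ x2) ∧ x1 ∧ ¬x2 ∨ x4
= (x1 ∨ x4) ∧ (x4 ∨ x2 ∨ x4) ∧ (x1 ∨ x4) ∧ (¬x2 ∨ x4)
= (x1 ∨ x4) ∧ (x4 ∨ x2) ∧ (¬x2 ∨ x4)

(x1 ∨ x4) ∧ (x4 ∨ x2) ∧ (¬x2 ∨ x4)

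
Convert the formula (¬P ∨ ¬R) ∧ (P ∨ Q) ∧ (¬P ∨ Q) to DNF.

(¬P ∨ ¬R) ∧ (P ∨ Q) ∧ (¬P ∨ Q)
⇔ (¬P ∧ P ∧ ¬P) ∨ (¬P ∧ P ∧ Q) ∨ (¬P ∧ Q ∧ ¬P) ∨ (¬P ∧ Q ∧ Q) ∨ (¬R ∧ P ∧ ¬P) ∨ (¬R ∧ P ∧ Q) ∨ (¬R ∧ Q ∧ ¬P) ∨ (¬R ∧ Q ∧ Q)   (distribute ∧ over ∨)
⇔ (¬P ∧ Q) ∨ (¬R ∧ Q)   (simplify)

(¬P ∧ Q) ∨ (¬R ∧ Q)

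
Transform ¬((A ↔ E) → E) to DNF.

¬((A ↔ E) → E)
≡ ¬(¬(A ↔ E) ∨ E)   [eliminate →]
≡ ¬(¬((A → E) ∧ (E → A)) ∨ E)   [eliminate ↔]
≡ ¬(¬((¬A ∨ E) ∧ (E → A)) ∨ E)   [eliminate →]
≡ ¬(¬((¬A ∨ E) ∧ (¬E ∨ A)) ∨ E)   [eliminate →]
≡ ¬¬((¬A ∨ E) ∧ (¬E ∨ A)) ∧ ¬E   [De Morgan]
≡ (¬A ∨ E) ∧ (¬E ∨ A) ∧ ¬E   [double negation]
≡ (¬A ∧ ¬E ∧ ¬E) ∨ (¬A ∧ A ∧ ¬E) ∨ (E ∧ ¬E ∧ ¬E) ∨ (E ∧ A ∧ ¬E)   [distribute ∧ over ∨]
≡ ¬A ∧ ¬E   [simplify]

¬A ∧ ¬E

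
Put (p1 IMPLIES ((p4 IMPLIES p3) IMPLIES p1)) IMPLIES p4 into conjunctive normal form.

(p1 IMPLIES ((p4 IMPLIES p3) IMPLIES p1)) IMPLIES p4
≡ NOT (p1 IMPLIES ((p4 IMPLIES p3) IMPLIES p1)) OR p4   (eliminate IMPLIES)
≡ NOT (NOT p1 OR ((p4 IMPLIES p3) IMPLIES p1)) OR p4   (eliminate IMPLIES)
≡ NOT (NOT p1 OR NOT (p4 IMPLIES p3) OR p1) OR p4   (eliminate IMPLIES)
≡ NOT (NOT p1 OR NOT (NOT p4 OR p3) OR p1) OR p4   (eliminate IMPLIES)
≡ (NOT NOT p1 AND NOT NOT (NOT p4 OR p3) AND NOT p1) OR p4   (De Morgan)
≡ (p1 AND NOT NOT (NOT p4 OR p3) AND NOT p1) OR p4   (double negation)
≡ (p1 AND (NOT p4 OR p3) AND NOT p1) OR p4   (double negation)
≡ (p1 OR p4) AND (NOT p4 OR p3 OR p4) AND (NOT p1 OR p4)   (distribute OR over AND)
≡ (p1 OR p4) AND (NOT p1 OR p4)   (simplify)

(p1 OR p4) AND (NOT p1 OR p4)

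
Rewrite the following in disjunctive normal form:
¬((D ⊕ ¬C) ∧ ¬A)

¬((D ⊕ ¬C) ∧ ¬A)
≡ ¬((D ∧ ¬¬C ∨ ¬D ∧ ¬C) ∧ ¬A)   [expand ⊕]
≡ ¬(D ∧ ¬¬C ∨ ¬D ∧ ¬C) ∨ ¬¬A   [De Morgan]
≡ ¬(D ∧ ¬¬C) ∧ ¬(¬D ∧ ¬C) ∨ ¬¬A   [De Morgan]
≡ (¬D ∨ ¬¬¬C) ∧ ¬(¬D ∧ ¬C) ∨ ¬¬A   [De Morgan]
≡ (¬D ∨ ¬C) ∧ ¬(¬D ∧ ¬C) ∨ ¬¬A   [double negation]
≡ (¬D ∨ ¬C) ∧ (¬¬D ∨ ¬¬C) ∨ ¬¬A   [De Morgan]
≡ (¬D ∨ ¬C) ∧ (D ∨ ¬¬C) ∨ ¬¬A   [double negation]
≡ (¬D ∨ ¬C) ∧ (D ∨ C) ∨ ¬¬A   [double negation]
≡ (¬D ∨ ¬C) ∧ (D ∨ C) ∨ A   [double negation]
≡ ¬D ∧ D ∨ ¬D ∧ C ∨ ¬C ∧ D ∨ ¬C ∧ C ∨ A   [distribute ∧ over ∨]
≡ ¬D ∧ C ∨ ¬C ∧ D ∨ A   [simplify]

¬D ∧ C ∨ ¬C ∧ D ∨ A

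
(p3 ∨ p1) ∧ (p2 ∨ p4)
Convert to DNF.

(p3 ∧ p2) ∨ (p3 ∧ p4) ∨ (p1 ∧ p2) ∨ (p1 ∧ p4)

(p3 ∨ p1) ∧ (p2 ∨ p4)
⇔ (p3 ∧ p2) ∨ (p3 ∧ p4) ∨ (p1 ∧ p2) ∨ (p1 ∧ p4)   — distribute ∧ over ∨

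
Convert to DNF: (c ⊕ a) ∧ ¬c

(c ⊕ a) ∧ ¬c
⇔ (c ∧ ¬a ∨ ¬c ∧ a) ∧ ¬c   (expand ⊕)
⇔ c ∧ ¬a ∧ ¬c ∨ ¬c ∧ a ∧ ¬c   (distribute ∧ over ∨)
⇔ ¬c ∧ a   (simplify)

¬c ∧ a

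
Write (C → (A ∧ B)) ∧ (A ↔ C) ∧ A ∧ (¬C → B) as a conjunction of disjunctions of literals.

(¬C ∨ B) ∧ (¬A ∨ C) ∧ A ∧ (C ∨ B)

(C → (A ∧ B)) ∧ (A ↔ C) ∧ A ∧ (¬C → B)
≡ (¬C ∨ (A ∧ B)) ∧ (A ↔ C) ∧ A ∧ (¬C → B)   (eliminate →)
≡ (¬C ∨ (A ∧ B)) ∧ (A → C) ∧ (C → A) ∧ A ∧ (¬C → B)   (eliminate ↔)
≡ (¬C ∨ (A ∧ B)) ∧ (¬A ∨ C) ∧ (C → A) ∧ A ∧ (¬C → B)   (eliminate →)
≡ (¬C ∨ (A ∧ B)) ∧ (¬A ∨ C) ∧ (¬C ∨ A) ∧ A ∧ (¬C → B)   (eliminate →)
≡ (¬C ∨ (A ∧ B)) ∧ (¬A ∨ C) ∧ (¬C ∨ A) ∧ A ∧ (¬¬C ∨ B)   (eliminate →)
≡ (¬C ∨ (A ∧ B)) ∧ (¬A ∨ C) ∧ (¬C ∨ A) ∧ A ∧ (C ∨ B)   (double negation)
≡ (¬C ∨ A) ∧ (¬C ∨ B) ∧ (¬A ∨ C) ∧ (¬C ∨ A) ∧ A ∧ (C ∨ B)   (distribute ∨ over ∧)
≡ (¬C ∨ B) ∧ (¬A ∨ C) ∧ A ∧ (C ∨ B)   (simplify)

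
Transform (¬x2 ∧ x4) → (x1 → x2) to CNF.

x2 ∨ ¬x4 ∨ ¬x1

(¬x2 ∧ x4) → (x1 → x2)
⇔ ¬(¬x2 ∧ x4) ∨ (x1 → x2)
⇔ ¬(¬x2 ∧ x4) ∨ ¬x1 ∨ x2
⇔ ¬¬x2 ∨ ¬x4 ∨ ¬x1 ∨ x2
⇔ x2 ∨ ¬x4 ∨ ¬x1 ∨ x2
⇔ x2 ∨ ¬x4 ∨ ¬x1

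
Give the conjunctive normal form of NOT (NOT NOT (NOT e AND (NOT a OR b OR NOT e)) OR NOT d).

NOT (NOT NOT (NOT e AND (NOT a OR b OR NOT e)) OR NOT d)
= NOT NOT NOT (NOT e AND (NOT a OR b OR NOT e)) AND NOT NOT d   (De Morgan)
= NOT (NOT e AND (NOT a OR b OR NOT e)) AND NOT NOT d   (double negation)
= (NOT NOT e OR NOT (NOT a OR b OR NOT e)) AND NOT NOT d   (De Morgan)
= (e OR NOT (NOT a OR b OR NOT e)) AND NOT NOT d   (double negation)
= (e OR (NOT NOT a AND NOT b AND NOT NOT e)) AND NOT NOT d   (De Morgan)
= (e OR (a AND NOT b AND NOT NOT e)) AND NOT NOT d   (double negation)
= (e OR (a AND NOT b AND e)) AND NOT NOT d   (double negation)
= (e OR (a AND NOT b AND e)) AND d   (double negation)
= (e OR a) AND (e OR NOT b) AND (e OR e) AND d   (distribute OR over AND)
= e AND d   (simplify)

e AND d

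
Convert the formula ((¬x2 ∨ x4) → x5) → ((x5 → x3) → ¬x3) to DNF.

((¬x2 ∨ x4) → x5) → ((x5 → x3) → ¬x3)
= ¬((¬x2 ∨ x4) → x5) ∨ ((x5 → x3) → ¬x3)
= ¬(¬(¬x2 ∨ x4) ∨ x5) ∨ ((x5 → x3) → ¬x3)
= ¬(¬(¬x2 ∨ x4) ∨ x5) ∨ ¬(x5 → x3) ∨ ¬x3
= ¬(¬(¬x2 ∨ x4) ∨ x5) ∨ ¬(¬x5 ∨ x3) ∨ ¬x3
= (¬¬(¬x2 ∨ x4) ∧ ¬x5) ∨ ¬(¬x5 ∨ x3) ∨ ¬x3
= ((¬x2 ∨ x4) ∧ ¬x5) ∨ ¬(¬x5 ∨ x3) ∨ ¬x3
= ((¬x2 ∨ x4) ∧ ¬x5) ∨ (¬¬x5 ∧ ¬x3) ∨ ¬x3
= ((¬x2 ∨ x4) ∧ ¬x5) ∨ (x5 ∧ ¬x3) ∨ ¬x3
= (¬x2 ∧ ¬x5) ∨ (x4 ∧ ¬x5) ∨ (x5 ∧ ¬x3) ∨ ¬x3
= (¬x2 ∧ ¬x5) ∨ (x4 ∧ ¬x5) ∨ ¬x3

(¬x2 ∧ ¬x5) ∨ (x4 ∧ ¬x5) ∨ ¬x3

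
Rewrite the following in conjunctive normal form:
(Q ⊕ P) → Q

(Q ⊕ P) → Q
⇔ ¬(Q ⊕ P) ∨ Q   [eliminate →]
⇔ ¬((Q ∨ P) ∧ ¬(Q ∧ P)) ∨ Q   [expand ⊕]
⇔ ¬(Q ∨ P) ∨ ¬¬(Q ∧ P) ∨ Q   [De Morgan]
⇔ (¬Q ∧ ¬P) ∨ ¬¬(Q ∧ P) ∨ Q   [De Morgan]
⇔ (¬Q ∧ ¬P) ∨ (Q ∧ P) ∨ Q   [double negation]
⇔ (¬Q ∨ Q ∨ Q) ∧ (¬Q ∨ P ∨ Q) ∧ (¬P ∨ Q ∨ Q) ∧ (¬P ∨ P ∨ Q)   [distribute ∨ over ∧]
⇔ ¬P ∨ Q   [simplify]

¬P ∨ Q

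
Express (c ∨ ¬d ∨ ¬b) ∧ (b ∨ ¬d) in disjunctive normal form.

(c ∧ b) ∨ ¬d

(c ∨ ¬d ∨ ¬b) ∧ (b ∨ ¬d)
= (c ∧ b) ∨ (c ∧ ¬d) ∨ (¬d ∧ b) ∨ (¬d ∧ ¬d) ∨ (¬b ∧ b) ∨ (¬b ∧ ¬d)   [distribute ∧ over ∨]
= (c ∧ b) ∨ ¬d   [simplify]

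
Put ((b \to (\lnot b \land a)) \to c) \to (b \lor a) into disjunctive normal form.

((b \to (\lnot b \land a)) \to c) \to (b \lor a)
= \lnot ((b \to (\lnot b \land a)) \to c) \lor b \lor a   (eliminate \to)
= \lnot (\lnot (b \to (\lnot b \land a)) \lor c) \lor b \lor a   (eliminate \to)
= \lnot (\lnot (\lnot b \lor (\lnot b \land a)) \lor c) \lor b \lor a   (eliminate \to)
= (\lnot \lnot (\lnot b \lor (\lnot b \land a)) \land \lnot c) \lor b \lor a   (De Morgan)
= ((\lnot b \lor (\lnot b \land a)) \land \lnot c) \lor b \lor a   (double negation)
= (\lnot b \land \lnot c) \lor (\lnot b \land a \land \lnot c) \lor b \lor a   (distribute \land over \lor)
= (\lnot b \land \lnot c) \lor b \lor a   (simplify)

(\lnot b \land \lnot c) \lor b \lor a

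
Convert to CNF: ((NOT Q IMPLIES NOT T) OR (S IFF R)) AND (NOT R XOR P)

(Q OR NOT T OR NOT S OR R) AND (Q OR NOT T OR NOT R OR S) AND (NOT R OR P) AND (R OR NOT P)

((NOT Q IMPLIES NOT T) OR (S IFF R)) AND (NOT R XOR P)
≡ (NOT NOT Q OR NOT T OR (S IFF R)) AND (NOT R XOR P)   — eliminate IMPLIES
≡ (NOT NOT Q OR NOT T OR ((S IMPLIES R) AND (R IMPLIES S))) AND (NOT R XOR P)   — eliminate IFF
≡ (NOT NOT Q OR NOT T OR ((NOT S OR R) AND (R IMPLIES S))) AND (NOT R XOR P)   — eliminate IMPLIES
≡ (NOT NOT Q OR NOT T OR ((NOT S OR R) AND (NOT R OR S))) AND (NOT R XOR P)   — eliminate IMPLIES
≡ (NOT NOT Q OR NOT T OR ((NOT S OR R) AND (NOT R OR S))) AND (NOT R OR P) AND NOT (NOT R AND P)   — expand XOR
≡ (Q OR NOT T OR ((NOT S OR R) AND (NOT R OR S))) AND (NOT R OR P) AND NOT (NOT R AND P)   — double negation
≡ (Q OR NOT T OR ((NOT S OR R) AND (NOT R OR S))) AND (NOT R OR P) AND (NOT NOT R OR NOT P)   — De Morgan
≡ (Q OR NOT T OR ((NOT S OR R) AND (NOT R OR S))) AND (NOT R OR P) AND (R OR NOT P)   — double negation
≡ (Q OR NOT T OR NOT S OR R) AND (Q OR NOT T OR NOT R OR S) AND (NOT R OR P) AND (R OR NOT P)   — distribute OR over AND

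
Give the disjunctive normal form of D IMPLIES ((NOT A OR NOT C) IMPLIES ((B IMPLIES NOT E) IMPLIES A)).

D IMPLIES ((NOT A OR NOT C) IMPLIES ((B IMPLIES NOT E) IMPLIES A))
⇔ NOT D OR ((NOT A OR NOT C) IMPLIES ((B IMPLIES NOT E) IMPLIES A))
⇔ NOT D OR NOT (NOT A OR NOT C) OR ((B IMPLIES NOT E) IMPLIES A)
⇔ NOT D OR NOT (NOT A OR NOT C) OR NOT (B IMPLIES NOT E) OR A
⇔ NOT D OR NOT (NOT A OR NOT C) OR NOT (NOT B OR NOT E) OR A
⇔ NOT D OR (NOT NOT A AND NOT NOT C) OR NOT (NOT B OR NOT E) OR A
⇔ NOT D OR (A AND NOT NOT C) OR NOT (NOT B OR NOT E) OR A
⇔ NOT D OR (A AND C) OR NOT (NOT B OR NOT E) OR A
⇔ NOT D OR (A AND C) OR (NOT NOT B AND NOT NOT E) OR A
⇔ NOT D OR (A AND C) OR (B AND NOT NOT E) OR A
⇔ NOT D OR (A AND C) OR (B AND E) OR A
⇔ NOT D OR (B AND E) OR A

NOT D OR (B AND E) OR A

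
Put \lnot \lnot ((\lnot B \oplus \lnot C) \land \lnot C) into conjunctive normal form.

\lnot \lnot ((\lnot B \oplus \lnot C) \land \lnot C)
= \lnot \lnot ((\lnot B \lor \lnot C) \land \lnot (\lnot B \land \lnot C) \land \lnot C)
= (\lnot B \lor \lnot C) \land \lnot (\lnot B \land \lnot C) \land \lnot C
= (\lnot B \lor \lnot C) \land (\lnot \lnot B \lor \lnot \lnot C) \land \lnot C
= (\lnot B \lor \lnot C) \land (B \lor \lnot \lnot C) \land \lnot C
= (\lnot B \lor \lnot C) \land (B \lor C) \land \lnot C
= (B \lor C) \land \lnot C

(B \lor C) \land \lnot C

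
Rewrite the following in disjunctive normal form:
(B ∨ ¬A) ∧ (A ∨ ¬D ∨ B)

(B ∨ ¬A) ∧ (A ∨ ¬D ∨ B)
≡ (B ∧ A) ∨ (B ∧ ¬D) ∨ (B ∧ B) ∨ (¬A ∧ A) ∨ (¬A ∧ ¬D) ∨ (¬A ∧ B)   (distribute ∧ over ∨)
≡ B ∨ (¬A ∧ ¬D)   (simplify)

B ∨ (¬A ∧ ¬D)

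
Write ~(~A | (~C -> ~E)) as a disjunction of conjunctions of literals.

A & ~C & E

~(~A | (~C -> ~E))
≡ ~(~A | ~~C | ~E)
≡ ~~A & ~~~C & ~~E
≡ A & ~~~C & ~~E
≡ A & ~C & ~~E
≡ A & ~C & E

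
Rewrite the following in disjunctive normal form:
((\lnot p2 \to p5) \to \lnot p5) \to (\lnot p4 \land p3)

((\lnot p2 \to p5) \to \lnot p5) \to (\lnot p4 \land p3)
≡ \lnot ((\lnot p2 \to p5) \to \lnot p5) \lor (\lnot p4 \land p3)   [eliminate \to]
≡ \lnot (\lnot (\lnot p2 \to p5) \lor \lnot p5) \lor (\lnot p4 \land p3)   [eliminate \to]
≡ \lnot (\lnot (\lnot \lnot p2 \lor p5) \lor \lnot p5) \lor (\lnot p4 \land p3)   [eliminate \to]
≡ (\lnot \lnot (\lnot \lnot p2 \lor p5) \land \lnot \lnot p5) \lor (\lnot p4 \land p3)   [De Morgan]
≡ ((\lnot \lnot p2 \lor p5) \land \lnot \lnot p5) \lor (\lnot p4 \land p3)   [double negation]
≡ ((p2 \lor p5) \land \lnot \lnot p5) \lor (\lnot p4 \land p3)   [double negation]
≡ ((p2 \lor p5) \land p5) \lor (\lnot p4 \land p3)   [double negation]
≡ (p2 \land p5) \lor (p5 \land p5) \lor (\lnot p4 \land p3)   [distribute \land over \lor]
≡ p5 \lor (\lnot p4 \land p3)   [simplify]

p5 \lor (\lnot p4 \land p3)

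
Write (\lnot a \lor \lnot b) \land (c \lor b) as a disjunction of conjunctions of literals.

(\lnot a \lor \lnot b) \land (c \lor b)
⇔ (\lnot a \land c) \lor (\lnot a \land b) \lor (\lnot b \land c) \lor (\lnot b \land b)   [distribute \land over \lor]
⇔ (\lnot a \land c) \lor (\lnot a \land b) \lor (\lnot b \land c)   [simplify]

(\lnot a \land c) \lor (\lnot a \land b) \lor (\lnot b \land c)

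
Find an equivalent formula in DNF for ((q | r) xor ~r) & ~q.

((q | r) xor ~r) & ~q
≡ (((q | r) & ~~r) | (~(q | r) & ~r)) & ~q   — expand xor
≡ (((q | r) & r) | (~(q | r) & ~r)) & ~q   — double negation
≡ (((q | r) & r) | (~q & ~r & ~r)) & ~q   — De Morgan
≡ (q & r & ~q) | (r & r & ~q) | (~q & ~r & ~r & ~q)   — distribute & over |
≡ (r & ~q) | (~q & ~r)   — simplify

(r & ~q) | (~q & ~r)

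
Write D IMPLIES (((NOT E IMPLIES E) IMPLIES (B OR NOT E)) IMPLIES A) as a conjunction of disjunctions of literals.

(NOT D OR E OR A) AND (NOT D OR NOT B OR A)

D IMPLIES (((NOT E IMPLIES E) IMPLIES (B OR NOT E)) IMPLIES A)
≡ NOT D OR (((NOT E IMPLIES E) IMPLIES (B OR NOT E)) IMPLIES A)   [eliminate IMPLIES]
≡ NOT D OR NOT ((NOT E IMPLIES E) IMPLIES (B OR NOT E)) OR A   [eliminate IMPLIES]
≡ NOT D OR NOT (NOT (NOT E IMPLIES E) OR B OR NOT E) OR A   [eliminate IMPLIES]
≡ NOT D OR NOT (NOT (NOT NOT E OR E) OR B OR NOT E) OR A   [eliminate IMPLIES]
≡ NOT D OR (NOT NOT (NOT NOT E OR E) AND NOT B AND NOT NOT E) OR A   [De Morgan]
≡ NOT D OR ((NOT NOT E OR E) AND NOT B AND NOT NOT E) OR A   [double negation]
≡ NOT D OR ((E OR E) AND NOT B AND NOT NOT E) OR A   [double negation]
≡ NOT D OR ((E OR E) AND NOT B AND E) OR A   [double negation]
≡ (NOT D OR E OR E OR A) AND (NOT D OR NOT B OR A) AND (NOT D OR E OR A)   [distribute OR over AND]
≡ (NOT D OR E OR A) AND (NOT D OR NOT B OR A)   [simplify]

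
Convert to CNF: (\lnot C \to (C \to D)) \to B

(\lnot C \lor B) \land (C \lor B) \land (\lnot D \lor B)

(\lnot C \to (C \to D)) \to B
≡ \lnot (\lnot C \to (C \to D)) \lor B   [eliminate \to]
≡ \lnot (\lnot \lnot C \lor (C \to D)) \lor B   [eliminate \to]
≡ \lnot (\lnot \lnot C \lor \lnot C \lor D) \lor B   [eliminate \to]
≡ (\lnot \lnot \lnot C \land \lnot \lnot C \land \lnot D) \lor B   [De Morgan]
≡ (\lnot C \land \lnot \lnot C \land \lnot D) \lor B   [double negation]
≡ (\lnot C \land C \land \lnot D) \lor B   [double negation]
≡ (\lnot C \lor B) \land (C \lor B) \land (\lnot D \lor B)   [distribute \lor over \land]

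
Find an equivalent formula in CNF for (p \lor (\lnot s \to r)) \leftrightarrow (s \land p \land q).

(p \lor (\lnot s \to r)) \leftrightarrow (s \land p \land q)
≡ ((p \lor (\lnot s \to r)) \to (s \land p \land q)) \land ((s \land p \land q) \to (p \lor (\lnot s \to r)))   [eliminate \leftrightarrow]
≡ (\lnot (p \lor (\lnot s \to r)) \lor (s \land p \land q)) \land ((s \land p \land q) \to (p \lor (\lnot s \to r)))   [eliminate \to]
≡ (\lnot (p \lor \lnot \lnot s \lor r) \lor (s \land p \land q)) \land ((s \land p \land q) \to (p \lor (\lnot s \to r)))   [eliminate \to]
≡ (\lnot (p \lor \lnot \lnot s \lor r) \lor (s \land p \land q)) \land (\lnot (s \land p \land q) \lor p \lor (\lnot s \to r))   [eliminate \to]
≡ (\lnot (p \lor \lnot \lnot s \lor r) \lor (s \land p \land q)) \land (\lnot (s \land p \land q) \lor p \lor \lnot \lnot s \lor r)   [eliminate \to]
≡ ((\lnot p \land \lnot \lnot \lnot s \land \lnot r) \lor (s \land p \land q)) \land (\lnot (s \land p \land q) \lor p \lor \lnot \lnot s \lor r)   [De Morgan]
≡ ((\lnot p \land \lnot s \land \lnot r) \lor (s \land p \land q)) \land (\lnot (s \land p \land q) \lor p \lor \lnot \lnot s \lor r)   [double negation]
≡ ((\lnot p \land \lnot s \land \lnot r) \lor (s \land p \land q)) \land (\lnot s \lor \lnot p \lor \lnot q \lor p \lor \lnot \lnot s \lor r)   [De Morgan]
≡ ((\lnot p \land \lnot s \land \lnot r) \lor (s \land p \land q)) \land (\lnot s \lor \lnot p \lor \lnot q \lor p \lor s \lor r)   [double negation]
≡ (\lnot p \lor s) \land (\lnot p \lor p) \land (\lnot p \lor q) \land (\lnot s \lor s) \land (\lnot s \lor p) \land (\lnot s \lor q) \land (\lnot r \lor s) \land (\lnot r \lor p) \land (\lnot r \lor q) \land (\lnot s \lor \lnot p \lor \lnot q \lor p \lor s \lor r)   [distribute \lor over \land]
≡ (\lnot p \lor s) \land (\lnot p \lor q) \land (\lnot s \lor p) \land (\lnot s \lor q) \land (\lnot r \lor s) \land (\lnot r \lor p) \land (\lnot r \lor q)   [simplify]

(\lnot p \lor s) \land (\lnot p \lor q) \land (\lnot s \lor p) \land (\lnot s \lor q) \land (\lnot r \lor s) \land (\lnot r \lor p) \land (\lnot r \lor q)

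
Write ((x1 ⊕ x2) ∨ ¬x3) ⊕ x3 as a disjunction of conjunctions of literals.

¬x3 ∨ (¬x1 ∧ ¬x2 ∧ x3) ∨ (x2 ∧ x1 ∧ x3)

((x1 ⊕ x2) ∨ ¬x3) ⊕ x3
⇔ (((x1 ⊕ x2) ∨ ¬x3) ∧ ¬x3) ∨ (¬((x1 ⊕ x2) ∨ ¬x3) ∧ x3)   [expand ⊕]
⇔ (((x1 ∧ ¬x2) ∨ (¬x1 ∧ x2) ∨ ¬x3) ∧ ¬x3) ∨ (¬((x1 ⊕ x2) ∨ ¬x3) ∧ x3)   [expand ⊕]
⇔ (((x1 ∧ ¬x2) ∨ (¬x1 ∧ x2) ∨ ¬x3) ∧ ¬x3) ∨ (¬((x1 ∧ ¬x2) ∨ (¬x1 ∧ x2) ∨ ¬x3) ∧ x3)   [expand ⊕]
⇔ (((x1 ∧ ¬x2) ∨ (¬x1 ∧ x2) ∨ ¬x3) ∧ ¬x3) ∨ (¬(x1 ∧ ¬x2) ∧ ¬(¬x1 ∧ x2) ∧ ¬¬x3 ∧ x3)   [De Morgan]
⇔ (((x1 ∧ ¬x2) ∨ (¬x1 ∧ x2) ∨ ¬x3) ∧ ¬x3) ∨ ((¬x1 ∨ ¬¬x2) ∧ ¬(¬x1 ∧ x2) ∧ ¬¬x3 ∧ x3)   [De Morgan]
⇔ (((x1 ∧ ¬x2) ∨ (¬x1 ∧ x2) ∨ ¬x3) ∧ ¬x3) ∨ ((¬x1 ∨ x2) ∧ ¬(¬x1 ∧ x2) ∧ ¬¬x3 ∧ x3)   [double negation]
⇔ (((x1 ∧ ¬x2) ∨ (¬x1 ∧ x2) ∨ ¬x3) ∧ ¬x3) ∨ ((¬x1 ∨ x2) ∧ (¬¬x1 ∨ ¬x2) ∧ ¬¬x3 ∧ x3)   [De Morgan]
⇔ (((x1 ∧ ¬x2) ∨ (¬x1 ∧ x2) ∨ ¬x3) ∧ ¬x3) ∨ ((¬x1 ∨ x2) ∧ (x1 ∨ ¬x2) ∧ ¬¬x3 ∧ x3)   [double negation]
⇔ (((x1 ∧ ¬x2) ∨ (¬x1 ∧ x2) ∨ ¬x3) ∧ ¬x3) ∨ ((¬x1 ∨ x2) ∧ (x1 ∨ ¬x2) ∧ x3 ∧ x3)   [double negation]
⇔ (x1 ∧ ¬x2 ∧ ¬x3) ∨ (¬x1 ∧ x2 ∧ ¬x3) ∨ (¬x3 ∧ ¬x3) ∨ (¬x1 ∧ x1 ∧ x3 ∧ x3) ∨ (¬x1 ∧ ¬x2 ∧ x3 ∧ x3) ∨ (x2 ∧ x1 ∧ x3 ∧ x3) ∨ (x2 ∧ ¬x2 ∧ x3 ∧ x3)   [distribute ∧ over ∨]
⇔ ¬x3 ∨ (¬x1 ∧ ¬x2 ∧ x3) ∨ (x2 ∧ x1 ∧ x3)   [simplify]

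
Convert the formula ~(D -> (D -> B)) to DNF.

D & ~B

~(D -> (D -> B))
≡ ~(~D | (D -> B))   [eliminate ->]
≡ ~(~D | ~D | B)   [eliminate ->]
≡ ~~D & ~~D & ~B   [De Morgan]
≡ D & ~~D & ~B   [double negation]
≡ D & D & ~B   [double negation]
≡ D & ~B   [simplify]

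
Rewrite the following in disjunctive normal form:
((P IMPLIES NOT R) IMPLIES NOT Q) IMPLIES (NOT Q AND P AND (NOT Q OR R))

((P IMPLIES NOT R) IMPLIES NOT Q) IMPLIES (NOT Q AND P AND (NOT Q OR R))
= NOT ((P IMPLIES NOT R) IMPLIES NOT Q) OR (NOT Q AND P AND (NOT Q OR R))   [eliminate IMPLIES]
= NOT (NOT (P IMPLIES NOT R) OR NOT Q) OR (NOT Q AND P AND (NOT Q OR R))   [eliminate IMPLIES]
= NOT (NOT (NOT P OR NOT R) OR NOT Q) OR (NOT Q AND P AND (NOT Q OR R))   [eliminate IMPLIES]
= (NOT NOT (NOT P OR NOT R) AND NOT NOT Q) OR (NOT Q AND P AND (NOT Q OR R))   [De Morgan]
= ((NOT P OR NOT R) AND NOT NOT Q) OR (NOT Q AND P AND (NOT Q OR R))   [double negation]
= ((NOT P OR NOT R) AND Q) OR (NOT Q AND P AND (NOT Q OR R))   [double negation]
= (NOT P AND Q) OR (NOT R AND Q) OR (NOT Q AND P AND NOT Q) OR (NOT Q AND P AND R)   [distribute AND over OR]
= (NOT P AND Q) OR (NOT R AND Q) OR (NOT Q AND P)   [simplify]

(NOT P AND Q) OR (NOT R AND Q) OR (NOT Q AND P)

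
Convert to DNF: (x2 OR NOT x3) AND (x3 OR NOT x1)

(x2 AND x3) OR (x2 AND NOT x1) OR (NOT x3 AND NOT x1)

(x2 OR NOT x3) AND (x3 OR NOT x1)
= (x2 AND x3) OR (x2 AND NOT x1) OR (NOT x3 AND x3) OR (NOT x3 AND NOT x1)   (distribute AND over OR)
= (x2 AND x3) OR (x2 AND NOT x1) OR (NOT x3 AND NOT x1)   (simplify)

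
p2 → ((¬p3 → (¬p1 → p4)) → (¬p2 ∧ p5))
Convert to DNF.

p2 → ((¬p3 → (¬p1 → p4)) → (¬p2 ∧ p5))
⇔ ¬p2 ∨ ((¬p3 → (¬p1 → p4)) → (¬p2 ∧ p5))   (eliminate →)
⇔ ¬p2 ∨ ¬(¬p3 → (¬p1 → p4)) ∨ (¬p2 ∧ p5)   (eliminate →)
⇔ ¬p2 ∨ ¬(¬¬p3 ∨ (¬p1 → p4)) ∨ (¬p2 ∧ p5)   (eliminate →)
⇔ ¬p2 ∨ ¬(¬¬p3 ∨ ¬¬p1 ∨ p4) ∨ (¬p2 ∧ p5)   (eliminate →)
⇔ ¬p2 ∨ (¬¬¬p3 ∧ ¬¬¬p1 ∧ ¬p4) ∨ (¬p2 ∧ p5)   (De Morgan)
⇔ ¬p2 ∨ (¬p3 ∧ ¬¬¬p1 ∧ ¬p4) ∨ (¬p2 ∧ p5)   (double negation)
⇔ ¬p2 ∨ (¬p3 ∧ ¬p1 ∧ ¬p4) ∨ (¬p2 ∧ p5)   (double negation)
⇔ ¬p2 ∨ (¬p3 ∧ ¬p1 ∧ ¬p4)   (simplify)

¬p2 ∨ (¬p3 ∧ ¬p1 ∧ ¬p4)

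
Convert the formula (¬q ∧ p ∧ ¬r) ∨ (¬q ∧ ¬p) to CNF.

(¬q ∧ p ∧ ¬r) ∨ (¬q ∧ ¬p)
⇔ (¬q ∨ ¬q) ∧ (¬q ∨ ¬p) ∧ (p ∨ ¬q) ∧ (p ∨ ¬p) ∧ (¬r ∨ ¬q) ∧ (¬r ∨ ¬p)   — distribute ∨ over ∧
⇔ ¬q ∧ (¬r ∨ ¬p)   — simplify

¬q ∧ (¬r ∨ ¬p)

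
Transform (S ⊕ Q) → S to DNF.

(¬S ∧ ¬Q) ∨ S

(S ⊕ Q) → S
≡ ¬(S ⊕ Q) ∨ S   (eliminate →)
≡ ¬((S ∧ ¬Q) ∨ (¬S ∧ Q)) ∨ S   (expand ⊕)
≡ (¬(S ∧ ¬Q) ∧ ¬(¬S ∧ Q)) ∨ S   (De Morgan)
≡ ((¬S ∨ ¬¬Q) ∧ ¬(¬S ∧ Q)) ∨ S   (De Morgan)
≡ ((¬S ∨ Q) ∧ ¬(¬S ∧ Q)) ∨ S   (double negation)
≡ ((¬S ∨ Q) ∧ (¬¬S ∨ ¬Q)) ∨ S   (De Morgan)
≡ ((¬S ∨ Q) ∧ (S ∨ ¬Q)) ∨ S   (double negation)
≡ (¬S ∧ S) ∨ (¬S ∧ ¬Q) ∨ (Q ∧ S) ∨ (Q ∧ ¬Q) ∨ S   (distribute ∧ over ∨)
≡ (¬S ∧ ¬Q) ∨ S   (simplify)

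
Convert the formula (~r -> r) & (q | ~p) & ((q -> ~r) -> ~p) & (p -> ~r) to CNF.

(~r -> r) & (q | ~p) & ((q -> ~r) -> ~p) & (p -> ~r)
⇔ (~~r | r) & (q | ~p) & ((q -> ~r) -> ~p) & (p -> ~r)   — eliminate ->
⇔ (~~r | r) & (q | ~p) & (~(q -> ~r) | ~p) & (p -> ~r)   — eliminate ->
⇔ (~~r | r) & (q | ~p) & (~(~q | ~r) | ~p) & (p -> ~r)   — eliminate ->
⇔ (~~r | r) & (q | ~p) & (~(~q | ~r) | ~p) & (~p | ~r)   — eliminate ->
⇔ (r | r) & (q | ~p) & (~(~q | ~r) | ~p) & (~p | ~r)   — double negation
⇔ (r | r) & (q | ~p) & ((~~q & ~~r) | ~p) & (~p | ~r)   — De Morgan
⇔ (r | r) & (q | ~p) & ((q & ~~r) | ~p) & (~p | ~r)   — double negation
⇔ (r | r) & (q | ~p) & ((q & r) | ~p) & (~p | ~r)   — double negation
⇔ (r | r) & (q | ~p) & (q | ~p) & (r | ~p) & (~p | ~r)   — distribute | over &
⇔ r & (q | ~p) & (~p | ~r)   — simplify

r & (q | ~p) & (~p | ~r)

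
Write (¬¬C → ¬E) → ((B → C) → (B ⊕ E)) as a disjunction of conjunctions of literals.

(¬¬C → ¬E) → ((B → C) → (B ⊕ E))
⇔ ¬(¬¬C → ¬E) ∨ ((B → C) → (B ⊕ E))   [eliminate →]
⇔ ¬(¬¬¬C ∨ ¬E) ∨ ((B → C) → (B ⊕ E))   [eliminate →]
⇔ ¬(¬¬¬C ∨ ¬E) ∨ ¬(B → C) ∨ (B ⊕ E)   [eliminate →]
⇔ ¬(¬¬¬C ∨ ¬E) ∨ ¬(¬B ∨ C) ∨ (B ⊕ E)   [eliminate →]
⇔ ¬(¬¬¬C ∨ ¬E) ∨ ¬(¬B ∨ C) ∨ (B ∧ ¬E) ∨ (¬B ∧ E)   [expand ⊕]
⇔ (¬¬¬¬C ∧ ¬¬E) ∨ ¬(¬B ∨ C) ∨ (B ∧ ¬E) ∨ (¬B ∧ E)   [De Morgan]
⇔ (¬¬C ∧ ¬¬E) ∨ ¬(¬B ∨ C) ∨ (B ∧ ¬E) ∨ (¬B ∧ E)   [double negation]
⇔ (C ∧ ¬¬E) ∨ ¬(¬B ∨ C) ∨ (B ∧ ¬E) ∨ (¬B ∧ E)   [double negation]
⇔ (C ∧ E) ∨ ¬(¬B ∨ C) ∨ (B ∧ ¬E) ∨ (¬B ∧ E)   [double negation]
⇔ (C ∧ E) ∨ (¬¬B ∧ ¬C) ∨ (B ∧ ¬E) ∨ (¬B ∧ E)   [De Morgan]
⇔ (C ∧ E) ∨ (B ∧ ¬C) ∨ (B ∧ ¬E) ∨ (¬B ∧ E)   [double negation]

(C ∧ E) ∨ (B ∧ ¬C) ∨ (B ∧ ¬E) ∨ (¬B ∧ E)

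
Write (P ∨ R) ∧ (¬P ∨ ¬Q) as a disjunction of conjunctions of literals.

(P ∧ ¬Q) ∨ (R ∧ ¬P) ∨ (R ∧ ¬Q)

(P ∨ R) ∧ (¬P ∨ ¬Q)
≡ (P ∧ ¬P) ∨ (P ∧ ¬Q) ∨ (R ∧ ¬P) ∨ (R ∧ ¬Q)   — distribute ∧ over ∨
≡ (P ∧ ¬Q) ∨ (R ∧ ¬P) ∨ (R ∧ ¬Q)   — simplify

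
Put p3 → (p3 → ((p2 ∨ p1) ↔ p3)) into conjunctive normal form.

p3 → (p3 → ((p2 ∨ p1) ↔ p3))
= ¬p3 ∨ (p3 → ((p2 ∨ p1) ↔ p3))   (eliminate →)
= ¬p3 ∨ ¬p3 ∨ ((p2 ∨ p1) ↔ p3)   (eliminate →)
= ¬p3 ∨ ¬p3 ∨ (((p2 ∨ p1) → p3) ∧ (p3 → (p2 ∨ p1)))   (eliminate ↔)
= ¬p3 ∨ ¬p3 ∨ ((¬(p2 ∨ p1) ∨ p3) ∧ (p3 → (p2 ∨ p1)))   (eliminate →)
= ¬p3 ∨ ¬p3 ∨ ((¬(p2 ∨ p1) ∨ p3) ∧ (¬p3 ∨ p2 ∨ p1))   (eliminate →)
= ¬p3 ∨ ¬p3 ∨ (((¬p2 ∧ ¬p1) ∨ p3) ∧ (¬p3 ∨ p2 ∨ p1))   (De Morgan)
= (¬p3 ∨ ¬p3 ∨ ¬p2 ∨ p3) ∧ (¬p3 ∨ ¬p3 ∨ ¬p1 ∨ p3) ∧ (¬p3 ∨ ¬p3 ∨ ¬p3 ∨ p2 ∨ p1)   (distribute ∨ over ∧)
= ¬p3 ∨ p2 ∨ p1   (simplify)

¬p3 ∨ p2 ∨ p1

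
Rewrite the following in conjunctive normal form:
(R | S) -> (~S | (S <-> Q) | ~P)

~S | Q | ~P

(R | S) -> (~S | (S <-> Q) | ~P)
= ~(R | S) | ~S | (S <-> Q) | ~P
= ~(R | S) | ~S | ((S -> Q) & (Q -> S)) | ~P
= ~(R | S) | ~S | ((~S | Q) & (Q -> S)) | ~P
= ~(R | S) | ~S | ((~S | Q) & (~Q | S)) | ~P
= (~R & ~S) | ~S | ((~S | Q) & (~Q | S)) | ~P
= (~R | ~S | ~S | Q | ~P) & (~R | ~S | ~Q | S | ~P) & (~S | ~S | ~S | Q | ~P) & (~S | ~S | ~Q | S | ~P)
= ~S | Q | ~P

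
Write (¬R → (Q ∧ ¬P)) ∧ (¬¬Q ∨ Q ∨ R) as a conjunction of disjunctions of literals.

(R ∨ Q) ∧ (R ∨ ¬P)

(¬R → (Q ∧ ¬P)) ∧ (¬¬Q ∨ Q ∨ R)
≡ (¬¬R ∨ (Q ∧ ¬P)) ∧ (¬¬Q ∨ Q ∨ R)   (eliminate →)
≡ (R ∨ (Q ∧ ¬P)) ∧ (¬¬Q ∨ Q ∨ R)   (double negation)
≡ (R ∨ (Q ∧ ¬P)) ∧ (Q ∨ Q ∨ R)   (double negation)
≡ (R ∨ Q) ∧ (R ∨ ¬P) ∧ (Q ∨ Q ∨ R)   (distribute ∨ over ∧)
≡ (R ∨ Q) ∧ (R ∨ ¬P)   (simplify)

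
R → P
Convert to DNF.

R → P
≡ ¬R ∨ P   [eliminate →]

¬R ∨ P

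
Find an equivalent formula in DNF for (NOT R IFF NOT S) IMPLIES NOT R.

(NOT R IFF NOT S) IMPLIES NOT R
≡ NOT (NOT R IFF NOT S) OR NOT R   [eliminate IMPLIES]
≡ NOT ((NOT R IMPLIES NOT S) AND (NOT S IMPLIES NOT R)) OR NOT R   [eliminate IFF]
≡ NOT ((NOT NOT R OR NOT S) AND (NOT S IMPLIES NOT R)) OR NOT R   [eliminate IMPLIES]
≡ NOT ((NOT NOT R OR NOT S) AND (NOT NOT S OR NOT R)) OR NOT R   [eliminate IMPLIES]
≡ NOT (NOT NOT R OR NOT S) OR NOT (NOT NOT S OR NOT R) OR NOT R   [De Morgan]
≡ (NOT NOT NOT R AND NOT NOT S) OR NOT (NOT NOT S OR NOT R) OR NOT R   [De Morgan]
≡ (NOT R AND NOT NOT S) OR NOT (NOT NOT S OR NOT R) OR NOT R   [double negation]
≡ (NOT R AND S) OR NOT (NOT NOT S OR NOT R) OR NOT R   [double negation]
≡ (NOT R AND S) OR (NOT NOT NOT S AND NOT NOT R) OR NOT R   [De Morgan]
≡ (NOT R AND S) OR (NOT S AND NOT NOT R) OR NOT R   [double negation]
≡ (NOT R AND S) OR (NOT S AND R) OR NOT R   [double negation]
≡ (NOT S AND R) OR NOT R   [simplify]

(NOT S AND R) OR NOT R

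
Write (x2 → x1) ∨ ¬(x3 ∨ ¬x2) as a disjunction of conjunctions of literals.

(x2 → x1) ∨ ¬(x3 ∨ ¬x2)
≡ ¬x2 ∨ x1 ∨ ¬(x3 ∨ ¬x2)   [eliminate →]
≡ ¬x2 ∨ x1 ∨ (¬x3 ∧ ¬¬x2)   [De Morgan]
≡ ¬x2 ∨ x1 ∨ (¬x3 ∧ x2)   [double negation]

¬x2 ∨ x1 ∨ (¬x3 ∧ x2)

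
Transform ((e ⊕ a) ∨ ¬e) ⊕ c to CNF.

((e ⊕ a) ∨ ¬e) ⊕ c
≡ ((e ⊕ a) ∨ ¬e ∨ c) ∧ ¬(((e ⊕ a) ∨ ¬e) ∧ c)   (expand ⊕)
≡ (((e ∨ a) ∧ ¬(e ∧ a)) ∨ ¬e ∨ c) ∧ ¬(((e ⊕ a) ∨ ¬e) ∧ c)   (expand ⊕)
≡ (((e ∨ a) ∧ ¬(e ∧ a)) ∨ ¬e ∨ c) ∧ ¬((((e ∨ a) ∧ ¬(e ∧ a)) ∨ ¬e) ∧ c)   (expand ⊕)
≡ (((e ∨ a) ∧ (¬e ∨ ¬a)) ∨ ¬e ∨ c) ∧ ¬((((e ∨ a) ∧ ¬(e ∧ a)) ∨ ¬e) ∧ c)   (De Morgan)
≡ (((e ∨ a) ∧ (¬e ∨ ¬a)) ∨ ¬e ∨ c) ∧ (¬(((e ∨ a) ∧ ¬(e ∧ a)) ∨ ¬e) ∨ ¬c)   (De Morgan)
≡ (((e ∨ a) ∧ (¬e ∨ ¬a)) ∨ ¬e ∨ c) ∧ ((¬((e ∨ a) ∧ ¬(e ∧ a)) ∧ ¬¬e) ∨ ¬c)   (De Morgan)
≡ (((e ∨ a) ∧ (¬e ∨ ¬a)) ∨ ¬e ∨ c) ∧ (((¬(e ∨ a) ∨ ¬¬(e ∧ a)) ∧ ¬¬e) ∨ ¬c)   (De Morgan)
≡ (((e ∨ a) ∧ (¬e ∨ ¬a)) ∨ ¬e ∨ c) ∧ ((((¬e ∧ ¬a) ∨ ¬¬(e ∧ a)) ∧ ¬¬e) ∨ ¬c)   (De Morgan)
≡ (((e ∨ a) ∧ (¬e ∨ ¬a)) ∨ ¬e ∨ c) ∧ ((((¬e ∧ ¬a) ∨ (e ∧ a)) ∧ ¬¬e) ∨ ¬c)   (double negation)
≡ (((e ∨ a) ∧ (¬e ∨ ¬a)) ∨ ¬e ∨ c) ∧ ((((¬e ∧ ¬a) ∨ (e ∧ a)) ∧ e) ∨ ¬c)   (double negation)
≡ (e ∨ a ∨ ¬e ∨ c) ∧ (¬e ∨ ¬a ∨ ¬e ∨ c) ∧ (¬e ∨ e ∨ ¬c) ∧ (¬e ∨ a ∨ ¬c) ∧ (¬a ∨ e ∨ ¬c) ∧ (¬a ∨ a ∨ ¬c) ∧ (e ∨ ¬c)   (distribute ∨ over ∧)
≡ (¬e ∨ ¬a ∨ c) ∧ (¬e ∨ a ∨ ¬c) ∧ (e ∨ ¬c)   (simplify)

(¬e ∨ ¬a ∨ c) ∧ (¬e ∨ a ∨ ¬c) ∧ (e ∨ ¬c)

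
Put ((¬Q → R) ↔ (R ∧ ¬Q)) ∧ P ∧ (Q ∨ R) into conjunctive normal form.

¬Q ∧ P ∧ (Q ∨ R)

((¬Q → R) ↔ (R ∧ ¬Q)) ∧ P ∧ (Q ∨ R)
≡ ((¬Q → R) → (R ∧ ¬Q)) ∧ ((R ∧ ¬Q) → (¬Q → R)) ∧ P ∧ (Q ∨ R)
≡ (¬(¬Q → R) ∨ (R ∧ ¬Q)) ∧ ((R ∧ ¬Q) → (¬Q → R)) ∧ P ∧ (Q ∨ R)
≡ (¬(¬¬Q ∨ R) ∨ (R ∧ ¬Q)) ∧ ((R ∧ ¬Q) → (¬Q → R)) ∧ P ∧ (Q ∨ R)
≡ (¬(¬¬Q ∨ R) ∨ (R ∧ ¬Q)) ∧ (¬(R ∧ ¬Q) ∨ (¬Q → R)) ∧ P ∧ (Q ∨ R)
≡ (¬(¬¬Q ∨ R) ∨ (R ∧ ¬Q)) ∧ (¬(R ∧ ¬Q) ∨ ¬¬Q ∨ R) ∧ P ∧ (Q ∨ R)
≡ ((¬¬¬Q ∧ ¬R) ∨ (R ∧ ¬Q)) ∧ (¬(R ∧ ¬Q) ∨ ¬¬Q ∨ R) ∧ P ∧ (Q ∨ R)
≡ ((¬Q ∧ ¬R) ∨ (R ∧ ¬Q)) ∧ (¬(R ∧ ¬Q) ∨ ¬¬Q ∨ R) ∧ P ∧ (Q ∨ R)
≡ ((¬Q ∧ ¬R) ∨ (R ∧ ¬Q)) ∧ (¬R ∨ ¬¬Q ∨ ¬¬Q ∨ R) ∧ P ∧ (Q ∨ R)
≡ ((¬Q ∧ ¬R) ∨ (R ∧ ¬Q)) ∧ (¬R ∨ Q ∨ ¬¬Q ∨ R) ∧ P ∧ (Q ∨ R)
≡ ((¬Q ∧ ¬R) ∨ (R ∧ ¬Q)) ∧ (¬R ∨ Q ∨ Q ∨ R) ∧ P ∧ (Q ∨ R)
≡ (¬Q ∨ R) ∧ (¬Q ∨ ¬Q) ∧ (¬R ∨ R) ∧ (¬R ∨ ¬Q) ∧ (¬R ∨ Q ∨ Q ∨ R) ∧ P ∧ (Q ∨ R)
≡ ¬Q ∧ P ∧ (Q ∨ R)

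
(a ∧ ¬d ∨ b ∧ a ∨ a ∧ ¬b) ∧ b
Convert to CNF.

a ∧ b

(a ∧ ¬d ∨ b ∧ a ∨ a ∧ ¬b) ∧ b
≡ (a ∨ b ∨ a) ∧ (a ∨ b ∨ ¬b) ∧ (a ∨ a ∨ a) ∧ (a ∨ a ∨ ¬b) ∧ (¬d ∨ b ∨ a) ∧ (¬d ∨ b ∨ ¬b) ∧ (¬d ∨ a ∨ a) ∧ (¬d ∨ a ∨ ¬b) ∧ b   [distribute ∨ over ∧]
≡ a ∧ b   [simplify]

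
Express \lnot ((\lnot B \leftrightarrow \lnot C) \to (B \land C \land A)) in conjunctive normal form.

(B \lor \lnot C) \land (C \lor \lnot B) \land (\lnot B \lor \lnot C \lor \lnot A)

\lnot ((\lnot B \leftrightarrow \lnot C) \to (B \land C \land A))
≡ \lnot (\lnot (\lnot B \leftrightarrow \lnot C) \lor (B \land C \land A))
≡ \lnot (\lnot ((\lnot B \to \lnot C) \land (\lnot C \to \lnot B)) \lor (B \land C \land A))
≡ \lnot (\lnot ((\lnot \lnot B \lor \lnot C) \land (\lnot C \to \lnot B)) \lor (B \land C \land A))
≡ \lnot (\lnot ((\lnot \lnot B \lor \lnot C) \land (\lnot \lnot C \lor \lnot B)) \lor (B \land C \land A))
≡ \lnot \lnot ((\lnot \lnot B \lor \lnot C) \land (\lnot \lnot C \lor \lnot B)) \land \lnot (B \land C \land A)
≡ (\lnot \lnot B \lor \lnot C) \land (\lnot \lnot C \lor \lnot B) \land \lnot (B \land C \land A)
≡ (B \lor \lnot C) \land (\lnot \lnot C \lor \lnot B) \land \lnot (B \land C \land A)
≡ (B \lor \lnot C) \land (C \lor \lnot B) \land \lnot (B \land C \land A)
≡ (B \lor \lnot C) \land (C \lor \lnot B) \land (\lnot B \lor \lnot C \lor \lnot A)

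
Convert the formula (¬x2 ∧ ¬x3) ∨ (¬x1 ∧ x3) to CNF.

(¬x2 ∧ ¬x3) ∨ (¬x1 ∧ x3)
⇔ (¬x2 ∨ ¬x1) ∧ (¬x2 ∨ x3) ∧ (¬x3 ∨ ¬x1) ∧ (¬x3 ∨ x3)   [distribute ∨ over ∧]
⇔ (¬x2 ∨ ¬x1) ∧ (¬x2 ∨ x3) ∧ (¬x3 ∨ ¬x1)   [simplify]

(¬x2 ∨ ¬x1) ∧ (¬x2 ∨ x3) ∧ (¬x3 ∨ ¬x1)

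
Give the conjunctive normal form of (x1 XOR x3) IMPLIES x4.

(NOT x1 OR x3 OR x4) AND (NOT x3 OR x1 OR x4)

(x1 XOR x3) IMPLIES x4
⇔ NOT (x1 XOR x3) OR x4   (eliminate IMPLIES)
⇔ NOT ((x1 OR x3) AND NOT (x1 AND x3)) OR x4   (expand XOR)
⇔ NOT (x1 OR x3) OR NOT NOT (x1 AND x3) OR x4   (De Morgan)
⇔ (NOT x1 AND NOT x3) OR NOT NOT (x1 AND x3) OR x4   (De Morgan)
⇔ (NOT x1 AND NOT x3) OR (x1 AND x3) OR x4   (double negation)
⇔ (NOT x1 OR x1 OR x4) AND (NOT x1 OR x3 OR x4) AND (NOT x3 OR x1 OR x4) AND (NOT x3 OR x3 OR x4)   (distribute OR over AND)
⇔ (NOT x1 OR x3 OR x4) AND (NOT x3 OR x1 OR x4)   (simplify)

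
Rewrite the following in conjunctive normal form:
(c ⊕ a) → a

(c ⊕ a) → a
= ¬(c ⊕ a) ∨ a
= ¬((c ∨ a) ∧ ¬(c ∧ a)) ∨ a
= ¬(c ∨ a) ∨ ¬¬(c ∧ a) ∨ a
= (¬c ∧ ¬a) ∨ ¬¬(c ∧ a) ∨ a
= (¬c ∧ ¬a) ∨ (c ∧ a) ∨ a
= (¬c ∨ c ∨ a) ∧ (¬c ∨ a ∨ a) ∧ (¬a ∨ c ∨ a) ∧ (¬a ∨ a ∨ a)
= ¬c ∨ a

¬c ∨ a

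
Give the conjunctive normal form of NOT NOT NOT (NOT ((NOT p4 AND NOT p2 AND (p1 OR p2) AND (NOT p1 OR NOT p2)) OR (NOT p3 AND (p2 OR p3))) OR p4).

(NOT p2 OR NOT p3) AND (p1 OR p2 OR NOT p3) AND (p1 OR p2 OR p3) AND NOT p4

NOT NOT NOT (NOT ((NOT p4 AND NOT p2 AND (p1 OR p2) AND (NOT p1 OR NOT p2)) OR (NOT p3 AND (p2 OR p3))) OR p4)
≡ NOT (NOT ((NOT p4 AND NOT p2 AND (p1 OR p2) AND (NOT p1 OR NOT p2)) OR (NOT p3 AND (p2 OR p3))) OR p4)   (double negation)
≡ NOT NOT ((NOT p4 AND NOT p2 AND (p1 OR p2) AND (NOT p1 OR NOT p2)) OR (NOT p3 AND (p2 OR p3))) AND NOT p4   (De Morgan)
≡ ((NOT p4 AND NOT p2 AND (p1 OR p2) AND (NOT p1 OR NOT p2)) OR (NOT p3 AND (p2 OR p3))) AND NOT p4   (double negation)
≡ (NOT p4 OR NOT p3) AND (NOT p4 OR p2 OR p3) AND (NOT p2 OR NOT p3) AND (NOT p2 OR p2 OR p3) AND (p1 OR p2 OR NOT p3) AND (p1 OR p2 OR p2 OR p3) AND (NOT p1 OR NOT p2 OR NOT p3) AND (NOT p1 OR NOT p2 OR p2 OR p3) AND NOT p4   (distribute OR over AND)
≡ (NOT p2 OR NOT p3) AND (p1 OR p2 OR NOT p3) AND (p1 OR p2 OR p3) AND NOT p4   (simplify)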